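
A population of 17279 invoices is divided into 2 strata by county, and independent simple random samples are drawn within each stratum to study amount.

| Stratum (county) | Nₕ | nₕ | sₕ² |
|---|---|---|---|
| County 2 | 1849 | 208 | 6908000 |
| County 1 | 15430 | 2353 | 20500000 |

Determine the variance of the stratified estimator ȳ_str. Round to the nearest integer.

Var(ȳ_str) = Σₕ Wₕ²(1 − fₕ)sₕ²/nₕ with Wₕ = Nₕ/N, N = 17279.
County 2: Wₕ = 0.10700851; term = 0.10700851²·(1 − 0.11249324)·6908000/208 = 337.51826.
County 1: Wₕ = 0.89299149; term = 0.89299149²·(1 − 0.15249514)·20500000/2353 = 5888.0132.
Sum = 6225.5315.

6226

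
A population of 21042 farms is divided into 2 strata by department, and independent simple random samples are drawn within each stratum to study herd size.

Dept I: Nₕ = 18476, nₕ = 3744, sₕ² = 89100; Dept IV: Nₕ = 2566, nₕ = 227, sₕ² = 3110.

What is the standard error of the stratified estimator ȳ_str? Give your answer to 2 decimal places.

3.85

Var(ȳ_str) = Σₕ Wₕ²(1 − fₕ)sₕ²/nₕ with Wₕ = Nₕ/N, N = 21042.
Dept I: Wₕ = 0.87805342; term = 0.87805342²·(1 − 0.20264126)·89100/3744 = 14.62977.
Dept IV: Wₕ = 0.12194658; term = 0.12194658²·(1 − 0.08846454)·3110/227 = 0.18571517.
Sum = 14.815485.
SE = √(14.815485) = 3.85.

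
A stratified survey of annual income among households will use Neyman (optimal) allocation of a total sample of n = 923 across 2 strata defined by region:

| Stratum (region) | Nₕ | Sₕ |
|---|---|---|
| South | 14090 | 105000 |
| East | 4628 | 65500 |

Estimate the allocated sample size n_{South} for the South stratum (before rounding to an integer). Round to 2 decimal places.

766.04

Neyman allocation: nₕ = n·NₕSₕ / Σⱼ NⱼSⱼ.
Σ NⱼSⱼ = 14090·105000 + 4628·65500 = 1.782584 × 10^9.
n_{South} = 923·14090·105000 / (1.782584 × 10^9) = 766.04.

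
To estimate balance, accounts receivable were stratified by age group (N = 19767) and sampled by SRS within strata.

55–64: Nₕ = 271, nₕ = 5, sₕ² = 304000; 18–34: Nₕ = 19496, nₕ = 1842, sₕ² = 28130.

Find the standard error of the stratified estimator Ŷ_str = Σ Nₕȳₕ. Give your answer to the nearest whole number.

98178

Var(Ŷ_str) = Σₕ Nₕ²(1 − fₕ)sₕ²/nₕ.
55–64: 271²·(1 − 5/271)·304000/5 = 4.3828288 × 10^9.
18–34: 19496²·(1 − 1842/19496)·28130/1842 = 5.256162 × 10^9.
Sum = 9.6389908 × 10^9.
SE = √(9.6389908 × 10^9) = 98178.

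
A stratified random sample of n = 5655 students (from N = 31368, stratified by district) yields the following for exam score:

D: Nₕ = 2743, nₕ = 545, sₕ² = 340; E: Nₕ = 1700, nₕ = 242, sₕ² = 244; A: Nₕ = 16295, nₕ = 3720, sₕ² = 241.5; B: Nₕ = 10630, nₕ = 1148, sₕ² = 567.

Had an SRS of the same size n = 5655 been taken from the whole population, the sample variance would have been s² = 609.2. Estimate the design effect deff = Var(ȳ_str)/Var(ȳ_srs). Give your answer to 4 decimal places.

Var(ȳ_str) = Σ Wₕ²(1−fₕ)sₕ²/nₕ with Wₕ = Nₕ/31368:
  D: (2743/31368)²·(1−545/2743)·340/545 = 0.0038226299
  E: (1700/31368)²·(1−242/1700)·244/242 = 0.0025398452
  A: (16295/31368)²·(1−3720/16295)·241.5/3720 = 0.013519571
  B: (10630/31368)²·(1−1148/10630)·567/1148 = 0.050594199
  → Var(ȳ_str) = 0.070476245.
Var(ȳ_srs) = (1 − 5655/31368)·609.2/5655 = 0.088306609.
deff = 0.070476245 / 0.088306609 = 0.7981.

0.7981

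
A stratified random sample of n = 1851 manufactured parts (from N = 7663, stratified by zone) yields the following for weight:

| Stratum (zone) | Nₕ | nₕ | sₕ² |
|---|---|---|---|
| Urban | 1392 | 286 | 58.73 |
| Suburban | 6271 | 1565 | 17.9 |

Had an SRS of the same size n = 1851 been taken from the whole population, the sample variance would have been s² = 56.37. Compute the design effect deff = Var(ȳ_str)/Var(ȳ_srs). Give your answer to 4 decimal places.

Var(ȳ_str) = Σ Wₕ²(1−fₕ)sₕ²/nₕ with Wₕ = Nₕ/7663:
  Urban: (1392/7663)²·(1−286/1392)·58.73/286 = 0.0053838218
  Suburban: (6271/7663)²·(1−1565/6271)·17.9/1565 = 0.0057481721
  → Var(ȳ_str) = 0.011131994.
Var(ȳ_srs) = (1 − 1851/7663)·56.37/1851 = 0.023097682.
deff = 0.011131994 / 0.023097682 = 0.4820.

0.4820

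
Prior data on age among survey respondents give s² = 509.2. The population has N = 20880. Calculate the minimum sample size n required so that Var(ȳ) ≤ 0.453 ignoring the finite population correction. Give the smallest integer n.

Without fpc, n₀ = s²/D = 509.2/0.453 = 1124.0618.
Rounding up, n = 1125.

1125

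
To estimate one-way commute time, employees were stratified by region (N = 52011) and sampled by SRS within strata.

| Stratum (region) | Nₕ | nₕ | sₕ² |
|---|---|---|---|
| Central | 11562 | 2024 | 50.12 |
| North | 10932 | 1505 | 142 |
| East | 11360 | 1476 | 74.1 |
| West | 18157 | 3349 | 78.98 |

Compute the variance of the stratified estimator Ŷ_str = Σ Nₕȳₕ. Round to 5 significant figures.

2.4432 × 10^7

Var(Ŷ_str) = Σₕ Nₕ²(1 − fₕ)sₕ²/nₕ.
Central: 11562²·(1 − 2024/11562)·50.12/2024 = 2.7308059 × 10^6.
North: 10932²·(1 − 1505/10932)·142/1505 = 9.7235527 × 10^6.
East: 11360²·(1 − 1476/11360)·74.1/1476 = 5.6369336 × 10^6.
West: 18157²·(1 − 3349/18157)·78.98/3349 = 6.340777 × 10^6.
Sum = 2.4432069 × 10^7.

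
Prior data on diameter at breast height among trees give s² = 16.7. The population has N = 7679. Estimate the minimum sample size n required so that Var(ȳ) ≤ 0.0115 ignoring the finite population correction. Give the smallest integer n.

Without fpc, n₀ = s²/D = 16.7/0.0115 = 1452.1739.
Rounding up, n = 1453.

1453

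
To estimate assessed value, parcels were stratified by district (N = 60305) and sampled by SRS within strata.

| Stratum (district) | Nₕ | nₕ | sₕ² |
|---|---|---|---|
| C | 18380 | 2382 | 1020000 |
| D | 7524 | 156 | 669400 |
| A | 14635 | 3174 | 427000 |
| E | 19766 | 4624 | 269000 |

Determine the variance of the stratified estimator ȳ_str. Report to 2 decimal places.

Var(ȳ_str) = Σₕ Wₕ²(1 − fₕ)sₕ²/nₕ with Wₕ = Nₕ/N, N = 60305.
C: Wₕ = 0.30478401; term = 0.30478401²·(1 − 0.12959739)·1020000/2382 = 34.622862.
D: Wₕ = 0.12476577; term = 0.12476577²·(1 − 0.02073365)·669400/156 = 65.411314.
A: Wₕ = 0.24268303; term = 0.24268303²·(1 − 0.21687735)·427000/3174 = 6.2048252.
E: Wₕ = 0.32776718; term = 0.32776718²·(1 − 0.23393706)·269000/4624 = 4.7877321.
Sum = 111.02673.

111.03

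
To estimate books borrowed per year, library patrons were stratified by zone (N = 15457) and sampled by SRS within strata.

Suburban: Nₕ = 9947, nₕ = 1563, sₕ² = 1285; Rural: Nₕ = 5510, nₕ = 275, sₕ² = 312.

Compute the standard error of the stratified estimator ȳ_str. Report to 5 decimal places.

0.65111

Var(ȳ_str) = Σₕ Wₕ²(1 − fₕ)sₕ²/nₕ with Wₕ = Nₕ/N, N = 15457.
Suburban: Wₕ = 0.64352720; term = 0.64352720²·(1 − 0.15713280)·1285/1563 = 0.28697041.
Rural: Wₕ = 0.35647280; term = 0.35647280²·(1 − 0.04990926)·312/275 = 0.13697451.
Sum = 0.42394492.
SE = √(0.42394492) = 0.65111.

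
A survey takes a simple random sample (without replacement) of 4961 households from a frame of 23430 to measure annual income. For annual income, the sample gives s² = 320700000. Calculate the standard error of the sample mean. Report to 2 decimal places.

Under SRS without replacement, Var(ȳ) = (1 − f)·s²/n with f = n/N = 4961/23430 = 0.21173709.
Var(ȳ) = (1 − 0.21173709)·320700000/4961 = 0.78826291·64644.225 = 50956.645.
SE(ȳ) = √(50956.645) = 225.74.

225.74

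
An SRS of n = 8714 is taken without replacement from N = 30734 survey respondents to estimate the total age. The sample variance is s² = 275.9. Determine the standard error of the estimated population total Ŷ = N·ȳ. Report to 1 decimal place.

Var(Ŷ) = N²·Var(ȳ) = N²·(1 − n/N)·s²/n.
f = 8714/30734 = 0.28352964; Var(ȳ) = 0.71647036·275.9/8714 = 0.022684665.
Var(Ŷ) = 30734² · 0.022684665 = 2.1427453 × 10^7.
SE(Ŷ) = √(2.1427453 × 10^7) = 4629.0.

4629.0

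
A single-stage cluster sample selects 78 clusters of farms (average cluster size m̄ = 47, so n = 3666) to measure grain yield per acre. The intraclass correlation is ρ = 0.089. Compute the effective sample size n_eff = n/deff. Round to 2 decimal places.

deff = 1 + (47 − 1)·0.089 = 1 + 4.094 = 5.094.
n_eff = 3666 / 5.094 = 719.67.

719.67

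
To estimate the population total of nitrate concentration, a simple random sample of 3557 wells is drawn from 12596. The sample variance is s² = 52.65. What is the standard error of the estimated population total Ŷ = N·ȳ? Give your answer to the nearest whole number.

Var(Ŷ) = N²·Var(ȳ) = N²·(1 − n/N)·s²/n.
f = 3557/12596 = 0.28239124; Var(ȳ) = 0.71760876·52.65/3557 = 0.010621901.
Var(Ŷ) = 12596² · 0.010621901 = 1.6852625 × 10^6.
SE(Ŷ) = √(1.6852625 × 10^6) = 1298.

1298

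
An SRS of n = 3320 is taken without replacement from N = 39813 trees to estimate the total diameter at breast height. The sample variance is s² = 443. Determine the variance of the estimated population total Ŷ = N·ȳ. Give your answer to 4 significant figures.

Var(Ŷ) = N²·Var(ȳ) = N²·(1 − n/N)·s²/n.
f = 3320/39813 = 0.08338985; Var(ȳ) = 0.91661015·443/3320 = 0.12230672.
Var(Ŷ) = 39813² · 0.12230672 = 1.9386532 × 10^8.

1.939 × 10^8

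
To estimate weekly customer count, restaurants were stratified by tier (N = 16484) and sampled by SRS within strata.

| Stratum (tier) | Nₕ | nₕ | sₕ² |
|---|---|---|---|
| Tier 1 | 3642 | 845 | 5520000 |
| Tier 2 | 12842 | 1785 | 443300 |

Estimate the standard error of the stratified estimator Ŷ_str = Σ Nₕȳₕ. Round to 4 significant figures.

319100

Var(Ŷ_str) = Σₕ Nₕ²(1 − fₕ)sₕ²/nₕ.
Tier 1: 3642²·(1 − 845/3642)·5520000/845 = 6.65449 × 10^10.
Tier 2: 12842²·(1 − 1785/12842)·443300/1785 = 3.5263831 × 10^10.
Sum = 1.0180873 × 10^11.
SE = √(1.0180873 × 10^11) = 319100.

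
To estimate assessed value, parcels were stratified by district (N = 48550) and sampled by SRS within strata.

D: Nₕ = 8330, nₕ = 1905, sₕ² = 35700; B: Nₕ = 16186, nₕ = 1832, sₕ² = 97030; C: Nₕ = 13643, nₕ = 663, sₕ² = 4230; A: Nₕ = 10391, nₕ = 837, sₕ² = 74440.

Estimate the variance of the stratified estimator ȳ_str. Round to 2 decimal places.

9.87

Var(ȳ_str) = Σₕ Wₕ²(1 − fₕ)sₕ²/nₕ with Wₕ = Nₕ/N, N = 48550.
D: Wₕ = 0.17157570; term = 0.17157570²·(1 − 0.22869148)·35700/1905 = 0.42551307.
B: Wₕ = 0.33338826; term = 0.33338826²·(1 − 0.11318423)·97030/1832 = 5.2205297.
C: Wₕ = 0.28100927; term = 0.28100927²·(1 − 0.04859635)·4230/663 = 0.47932816.
A: Wₕ = 0.21402678; term = 0.21402678²·(1 − 0.08055048)·74440/837 = 3.7458037.
Sum = 9.8711746.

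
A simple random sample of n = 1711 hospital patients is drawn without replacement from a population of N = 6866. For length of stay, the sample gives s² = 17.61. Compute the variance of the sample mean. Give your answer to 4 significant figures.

0.007727

Under SRS without replacement, Var(ȳ) = (1 − f)·s²/n with f = n/N = 1711/6866 = 0.24919895.
Var(ȳ) = (1 − 0.24919895)·17.61/1711 = 0.75080105·0.010292227 = 0.0077274147.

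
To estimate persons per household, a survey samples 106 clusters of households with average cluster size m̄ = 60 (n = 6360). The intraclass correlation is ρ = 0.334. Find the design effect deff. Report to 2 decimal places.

deff = 1 + (60 − 1)·0.334 = 1 + 19.706 = 20.706.

20.71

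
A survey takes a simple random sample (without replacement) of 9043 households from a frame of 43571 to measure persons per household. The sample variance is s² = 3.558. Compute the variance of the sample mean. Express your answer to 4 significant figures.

Under SRS without replacement, Var(ȳ) = (1 − f)·s²/n with f = n/N = 9043/43571 = 0.20754630.
Var(ȳ) = (1 − 0.20754630)·3.558/9043 = 0.79245370·3.934535 × 10^-4 = 3.1179368 × 10^-4.

3.118 × 10^-4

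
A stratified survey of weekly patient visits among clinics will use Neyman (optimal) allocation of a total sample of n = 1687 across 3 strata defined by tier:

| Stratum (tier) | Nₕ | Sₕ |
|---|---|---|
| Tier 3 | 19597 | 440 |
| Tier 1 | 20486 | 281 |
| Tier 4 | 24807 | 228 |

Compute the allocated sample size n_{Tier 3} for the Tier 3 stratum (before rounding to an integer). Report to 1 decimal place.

Neyman allocation: nₕ = n·NₕSₕ / Σⱼ NⱼSⱼ.
Σ NⱼSⱼ = 19597·440 + 20486·281 + 24807·228 = 2.0035242 × 10^7.
n_{Tier 3} = 1687·19597·440 / (2.0035242 × 10^7) = 726.0.

726.0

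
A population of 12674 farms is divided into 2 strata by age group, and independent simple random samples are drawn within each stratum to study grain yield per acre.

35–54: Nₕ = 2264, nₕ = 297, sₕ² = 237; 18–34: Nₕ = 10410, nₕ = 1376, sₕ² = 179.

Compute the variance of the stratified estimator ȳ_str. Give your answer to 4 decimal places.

Var(ȳ_str) = Σₕ Wₕ²(1 − fₕ)sₕ²/nₕ with Wₕ = Nₕ/N, N = 12674.
35–54: Wₕ = 0.17863342; term = 0.17863342²·(1 − 0.13118375)·237/297 = 0.022123064.
18–34: Wₕ = 0.82136658; term = 0.82136658²·(1 − 0.13218060)·179/1376 = 0.076161942.
Sum = 0.098285006.

0.0983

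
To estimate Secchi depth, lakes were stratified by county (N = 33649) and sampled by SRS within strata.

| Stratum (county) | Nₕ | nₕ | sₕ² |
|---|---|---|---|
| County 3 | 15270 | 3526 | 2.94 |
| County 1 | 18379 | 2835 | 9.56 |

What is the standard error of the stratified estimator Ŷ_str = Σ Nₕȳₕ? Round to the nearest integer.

1055

Var(Ŷ_str) = Σₕ Nₕ²(1 − fₕ)sₕ²/nₕ.
County 3: 15270²·(1 − 3526/15270)·2.94/3526 = 149527.17.
County 1: 18379²·(1 − 2835/18379)·9.56/2835 = 963361.96.
Sum = 1.1128891 × 10^6.
SE = √(1.1128891 × 10^6) = 1055.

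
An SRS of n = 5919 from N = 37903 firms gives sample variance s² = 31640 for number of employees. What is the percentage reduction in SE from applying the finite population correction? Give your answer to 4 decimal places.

f = n/N = 5919/37903 = 0.15616178.
SE_no-fpc = √(s²/n) = 2.3120332; SE_fpc = √((1−f)s²/n) = 2.1238491.
Ratio = √(1−f) = 0.91860667. Reduction = 100·(1 − 0.91860667) = 8.1393%.

8.1393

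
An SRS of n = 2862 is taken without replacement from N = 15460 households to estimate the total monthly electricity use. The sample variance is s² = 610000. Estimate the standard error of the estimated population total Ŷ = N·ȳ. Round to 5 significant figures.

203740

Var(Ŷ) = N²·Var(ȳ) = N²·(1 − n/N)·s²/n.
f = 2862/15460 = 0.18512290; Var(ȳ) = 0.81487710·610000/2862 = 173.681.
Var(Ŷ) = 15460² · 173.681 = 4.1511774 × 10^10.
SE(Ŷ) = √(4.1511774 × 10^10) = 203740.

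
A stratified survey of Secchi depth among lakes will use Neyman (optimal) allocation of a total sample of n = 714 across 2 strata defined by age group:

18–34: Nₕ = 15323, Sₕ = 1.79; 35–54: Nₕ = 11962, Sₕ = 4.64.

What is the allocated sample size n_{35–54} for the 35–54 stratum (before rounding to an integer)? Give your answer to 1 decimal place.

Neyman allocation: nₕ = n·NₕSₕ / Σⱼ NⱼSⱼ.
Σ NⱼSⱼ = 15323·1.79 + 11962·4.64 = 82931.85.
n_{35–54} = 714·11962·4.64 / 82931.85 = 477.9.

477.9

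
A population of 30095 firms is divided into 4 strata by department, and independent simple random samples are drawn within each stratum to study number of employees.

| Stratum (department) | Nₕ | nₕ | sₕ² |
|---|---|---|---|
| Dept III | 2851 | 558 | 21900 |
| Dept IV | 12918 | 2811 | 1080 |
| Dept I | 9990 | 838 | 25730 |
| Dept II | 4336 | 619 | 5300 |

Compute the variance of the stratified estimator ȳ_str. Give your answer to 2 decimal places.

3.59

Var(ȳ_str) = Σₕ Wₕ²(1 − fₕ)sₕ²/nₕ with Wₕ = Nₕ/N, N = 30095.
Dept III: Wₕ = 0.09473334; term = 0.09473334²·(1 − 0.19572080)·21900/558 = 0.28328429.
Dept IV: Wₕ = 0.42924074; term = 0.42924074²·(1 − 0.21760334)·1080/2811 = 0.055384949.
Dept I: Wₕ = 0.33194883; term = 0.33194883²·(1 − 0.08388388)·25730/838 = 3.0994781.
Dept II: Wₕ = 0.14407709; term = 0.14407709²·(1 − 0.14275830)·5300/619 = 0.15236259.
Sum = 3.5905099.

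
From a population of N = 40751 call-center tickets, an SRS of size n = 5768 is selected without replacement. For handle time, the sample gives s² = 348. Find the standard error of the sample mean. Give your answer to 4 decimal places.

0.2276

Under SRS without replacement, Var(ȳ) = (1 − f)·s²/n with f = n/N = 5768/40751 = 0.14154254.
Var(ȳ) = (1 − 0.14154254)·348/5768 = 0.85845746·0.060332871 = 0.051793203.
SE(ȳ) = √(0.051793203) = 0.2276.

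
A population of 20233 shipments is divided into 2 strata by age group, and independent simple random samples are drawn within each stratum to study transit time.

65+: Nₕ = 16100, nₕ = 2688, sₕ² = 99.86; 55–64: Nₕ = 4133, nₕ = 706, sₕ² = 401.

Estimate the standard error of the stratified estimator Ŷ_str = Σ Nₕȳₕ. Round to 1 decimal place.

4008.3

Var(Ŷ_str) = Σₕ Nₕ²(1 − fₕ)sₕ²/nₕ.
65+: 16100²·(1 − 2688/16100)·99.86/2688 = 8.0219826 × 10^6.
55–64: 4133²·(1 − 706/4133)·401/706 = 8.0448728 × 10^6.
Sum = 1.6066855 × 10^7.
SE = √(1.6066855 × 10^7) = 4008.3.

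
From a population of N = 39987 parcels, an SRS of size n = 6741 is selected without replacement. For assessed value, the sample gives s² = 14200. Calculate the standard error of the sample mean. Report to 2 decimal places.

1.32

Under SRS without replacement, Var(ȳ) = (1 − f)·s²/n with f = n/N = 6741/39987 = 0.16857979.
Var(ȳ) = (1 − 0.16857979)·14200/6741 = 0.83142021·2.1065124 = 1.751397.
SE(ȳ) = √(1.751397) = 1.32.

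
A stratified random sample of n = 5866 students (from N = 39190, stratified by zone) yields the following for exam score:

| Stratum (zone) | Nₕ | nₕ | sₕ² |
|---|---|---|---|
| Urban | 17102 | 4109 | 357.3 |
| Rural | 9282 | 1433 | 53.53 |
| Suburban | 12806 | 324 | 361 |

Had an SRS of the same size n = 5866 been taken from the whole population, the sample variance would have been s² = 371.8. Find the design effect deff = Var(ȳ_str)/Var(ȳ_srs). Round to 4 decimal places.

Var(ȳ_str) = Σ Wₕ²(1−fₕ)sₕ²/nₕ with Wₕ = Nₕ/39190:
  Urban: (17102/39190)²·(1−4109/17102)·357.3/4109 = 0.012580639
  Rural: (9282/39190)²·(1−1433/9282)·53.53/1433 = 0.0017719702
  Suburban: (12806/39190)²·(1−324/12806)·361/324 = 0.1159603
  → Var(ȳ_str) = 0.13031291.
Var(ȳ_srs) = (1 − 5866/39190)·371.8/5866 = 0.053895088.
deff = 0.13031291 / 0.053895088 = 2.4179.

2.4179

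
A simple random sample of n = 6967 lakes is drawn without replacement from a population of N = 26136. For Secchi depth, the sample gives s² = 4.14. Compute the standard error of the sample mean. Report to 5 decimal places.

Under SRS without replacement, Var(ȳ) = (1 − f)·s²/n with f = n/N = 6967/26136 = 0.26656719.
Var(ȳ) = (1 − 0.26656719)·4.14/6967 = 0.73343281·5.9422994 × 10^-4 = 4.3582774 × 10^-4.
SE(ȳ) = √(4.3582774 × 10^-4) = 0.02088.

0.02088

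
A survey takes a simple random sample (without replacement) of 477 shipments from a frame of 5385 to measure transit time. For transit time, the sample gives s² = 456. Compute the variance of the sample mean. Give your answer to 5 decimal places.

0.87130

Under SRS without replacement, Var(ȳ) = (1 − f)·s²/n with f = n/N = 477/5385 = 0.08857939.
Var(ȳ) = (1 − 0.08857939)·456/477 = 0.91142061·0.95597484 = 0.87129518.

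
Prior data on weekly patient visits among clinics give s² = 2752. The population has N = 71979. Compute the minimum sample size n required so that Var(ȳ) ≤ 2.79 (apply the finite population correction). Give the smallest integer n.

974

Without fpc, n₀ = s²/D = 2752/2.79 = 986.3799.
With fpc, (1 − n/N)·s²/n ≤ D requires n ≥ n₀/(1 + n₀/N) = 986.3799/(1 + 986.3799/71979) = 973.0456.
Rounding up, n = 974.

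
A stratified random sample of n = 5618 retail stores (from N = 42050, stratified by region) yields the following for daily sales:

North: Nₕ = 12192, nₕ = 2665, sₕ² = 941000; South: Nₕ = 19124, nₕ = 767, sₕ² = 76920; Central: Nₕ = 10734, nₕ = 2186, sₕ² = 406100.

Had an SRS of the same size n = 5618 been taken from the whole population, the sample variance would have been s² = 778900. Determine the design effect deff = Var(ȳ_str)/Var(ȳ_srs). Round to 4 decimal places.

Var(ȳ_str) = Σ Wₕ²(1−fₕ)sₕ²/nₕ with Wₕ = Nₕ/42050:
  North: (12192/42050)²·(1−2665/12192)·941000/2665 = 23.194848
  South: (19124/42050)²·(1−767/19124)·76920/767 = 19.910967
  Central: (10734/42050)²·(1−2186/10734)·406100/2186 = 9.6399978
  → Var(ȳ_str) = 52.745813.
Var(ȳ_srs) = (1 − 5618/42050)·778900/5618 = 120.12046.
deff = 52.745813 / 120.12046 = 0.4391.

0.4391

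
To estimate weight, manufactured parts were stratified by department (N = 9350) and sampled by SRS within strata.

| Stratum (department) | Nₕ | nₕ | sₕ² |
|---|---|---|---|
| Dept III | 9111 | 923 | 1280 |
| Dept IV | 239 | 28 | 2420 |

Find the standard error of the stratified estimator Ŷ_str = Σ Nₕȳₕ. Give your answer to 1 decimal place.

10383.3

Var(Ŷ_str) = Σₕ Nₕ²(1 − fₕ)sₕ²/nₕ.
Dept III: 9111²·(1 − 923/9111)·1280/923 = 1.0345516 × 10^8.
Dept IV: 239²·(1 − 28/239)·2420/28 = 4.3585064 × 10^6.
Sum = 1.0781367 × 10^8.
SE = √(1.0781367 × 10^8) = 10383.3.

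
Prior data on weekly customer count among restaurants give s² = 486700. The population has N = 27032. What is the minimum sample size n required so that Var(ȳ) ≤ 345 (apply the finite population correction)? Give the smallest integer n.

1341

Without fpc, n₀ = s²/D = 486700/345 = 1410.7246.
With fpc, (1 − n/N)·s²/n ≤ D requires n ≥ n₀/(1 + n₀/N) = 1410.7246/(1 + 1410.7246/27032) = 1340.7544.
Rounding up, n = 1341.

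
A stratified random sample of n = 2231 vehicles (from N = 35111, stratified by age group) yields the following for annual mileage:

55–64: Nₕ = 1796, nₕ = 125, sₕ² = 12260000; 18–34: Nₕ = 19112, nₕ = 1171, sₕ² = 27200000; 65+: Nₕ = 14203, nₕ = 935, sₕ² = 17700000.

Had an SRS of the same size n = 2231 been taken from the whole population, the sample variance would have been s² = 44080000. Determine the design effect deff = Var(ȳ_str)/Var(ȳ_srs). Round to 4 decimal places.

Var(ȳ_str) = Σ Wₕ²(1−fₕ)sₕ²/nₕ with Wₕ = Nₕ/35111:
  55–64: (1796/35111)²·(1−125/1796)·12260000/125 = 238.7684
  18–34: (19112/35111)²·(1−1171/19112)·27200000/1171 = 6460.6824
  65+: (14203/35111)²·(1−935/14203)·17700000/935 = 2893.7487
  → Var(ȳ_str) = 9593.1995.
Var(ȳ_srs) = (1 − 2231/35111)·44080000/2231 = 18502.509.
deff = 9593.1995 / 18502.509 = 0.5185.

0.5185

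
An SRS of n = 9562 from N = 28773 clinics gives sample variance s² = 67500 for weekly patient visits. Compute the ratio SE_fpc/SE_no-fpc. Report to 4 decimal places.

0.8171

f = n/N = 9562/28773 = 0.33232544.
SE_no-fpc = √(s²/n) = 2.6569141; SE_fpc = √((1−f)s²/n) = 2.1710005.
Ratio = √(1−f) = 0.81711355.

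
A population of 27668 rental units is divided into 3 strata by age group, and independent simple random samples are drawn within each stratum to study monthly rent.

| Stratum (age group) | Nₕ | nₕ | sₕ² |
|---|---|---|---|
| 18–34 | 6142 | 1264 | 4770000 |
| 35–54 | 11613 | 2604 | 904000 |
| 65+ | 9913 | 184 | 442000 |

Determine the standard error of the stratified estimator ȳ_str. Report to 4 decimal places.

22.3109

Var(ȳ_str) = Σₕ Wₕ²(1 − fₕ)sₕ²/nₕ with Wₕ = Nₕ/N, N = 27668.
18–34: Wₕ = 0.22198930; term = 0.22198930²·(1 − 0.20579616)·4770000/1264 = 147.69554.
35–54: Wₕ = 0.41972676; term = 0.41972676²·(1 − 0.22423146)·904000/2604 = 47.445271.
65+: Wₕ = 0.35828394; term = 0.35828394²·(1 − 0.01856148)·442000/184 = 302.63714.
Sum = 497.77795.
SE = √(497.77795) = 22.3109.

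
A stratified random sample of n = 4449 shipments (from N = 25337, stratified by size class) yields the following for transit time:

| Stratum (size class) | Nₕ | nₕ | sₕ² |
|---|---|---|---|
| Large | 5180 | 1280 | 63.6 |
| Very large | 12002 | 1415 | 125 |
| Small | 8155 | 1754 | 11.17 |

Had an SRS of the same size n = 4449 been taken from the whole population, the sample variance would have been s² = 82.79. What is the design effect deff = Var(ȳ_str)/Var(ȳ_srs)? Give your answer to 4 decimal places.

1.2754

Var(ȳ_str) = Σ Wₕ²(1−fₕ)sₕ²/nₕ with Wₕ = Nₕ/25337:
  Large: (5180/25337)²·(1−1280/5180)·63.6/1280 = 0.0015636197
  Very large: (12002/25337)²·(1−1415/12002)·125/1415 = 0.017485165
  Small: (8155/25337)²·(1−1754/8155)·11.17/1754 = 5.1782736 × 10^-4
  → Var(ȳ_str) = 0.019566612.
Var(ȳ_srs) = (1 − 4449/25337)·82.79/4449 = 0.015341123.
deff = 0.019566612 / 0.015341123 = 1.2754.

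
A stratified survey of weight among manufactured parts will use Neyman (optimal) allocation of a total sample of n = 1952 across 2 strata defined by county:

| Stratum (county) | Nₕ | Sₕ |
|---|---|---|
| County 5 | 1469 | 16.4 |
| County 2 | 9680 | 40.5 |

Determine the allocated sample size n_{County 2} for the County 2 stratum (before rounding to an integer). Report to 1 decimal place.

Neyman allocation: nₕ = n·NₕSₕ / Σⱼ NⱼSⱼ.
Σ NⱼSⱼ = 1469·16.4 + 9680·40.5 = 416131.6.
n_{County 2} = 1952·9680·40.5 / 416131.6 = 1839.0.

1839.0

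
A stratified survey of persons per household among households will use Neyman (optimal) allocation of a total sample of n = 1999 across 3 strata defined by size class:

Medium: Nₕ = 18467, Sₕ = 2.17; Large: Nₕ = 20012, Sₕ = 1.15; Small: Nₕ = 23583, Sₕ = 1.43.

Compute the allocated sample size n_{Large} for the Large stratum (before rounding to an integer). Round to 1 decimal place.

Neyman allocation: nₕ = n·NₕSₕ / Σⱼ NⱼSⱼ.
Σ NⱼSⱼ = 18467·2.17 + 20012·1.15 + 23583·1.43 = 96810.88.
n_{Large} = 1999·20012·1.15 / 96810.88 = 475.2.

475.2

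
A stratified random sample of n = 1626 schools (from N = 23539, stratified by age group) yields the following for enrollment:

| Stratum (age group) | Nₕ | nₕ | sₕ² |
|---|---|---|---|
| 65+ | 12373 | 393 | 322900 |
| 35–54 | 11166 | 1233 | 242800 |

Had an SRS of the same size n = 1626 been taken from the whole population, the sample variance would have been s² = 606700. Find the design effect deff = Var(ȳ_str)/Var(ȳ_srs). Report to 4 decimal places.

0.7463

Var(ȳ_str) = Σ Wₕ²(1−fₕ)sₕ²/nₕ with Wₕ = Nₕ/23539:
  65+: (12373/23539)²·(1−393/12373)·322900/393 = 219.80183
  35–54: (11166/23539)²·(1−1233/11166)·242800/1233 = 39.41737
  → Var(ȳ_str) = 259.2192.
Var(ȳ_srs) = (1 − 1626/23539)·606700/1626 = 347.34998.
deff = 259.2192 / 347.34998 = 0.7463.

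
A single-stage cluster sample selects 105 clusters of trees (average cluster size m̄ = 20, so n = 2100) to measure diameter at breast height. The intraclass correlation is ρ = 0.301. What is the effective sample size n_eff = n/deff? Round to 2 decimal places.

312.55

deff = 1 + (20 − 1)·0.301 = 1 + 5.719 = 6.719.
n_eff = 2100 / 6.719 = 312.55.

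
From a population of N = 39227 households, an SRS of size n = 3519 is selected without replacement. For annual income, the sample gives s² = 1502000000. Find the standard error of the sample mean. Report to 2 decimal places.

Under SRS without replacement, Var(ȳ) = (1 − f)·s²/n with f = n/N = 3519/39227 = 0.08970862.
Var(ȳ) = (1 − 0.08970862)·1502000000/3519 = 0.91029138·426825.8 = 388535.85.
SE(ȳ) = √(388535.85) = 623.33.

623.33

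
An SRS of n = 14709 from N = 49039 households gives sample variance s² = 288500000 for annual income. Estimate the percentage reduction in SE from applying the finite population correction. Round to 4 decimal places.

16.3307

f = n/N = 14709/49039 = 0.29994494.
SE_no-fpc = √(s²/n) = 140.04943; SE_fpc = √((1−f)s²/n) = 117.17836.
Ratio = √(1−f) = 0.83669293. Reduction = 100·(1 − 0.83669293) = 16.3307%.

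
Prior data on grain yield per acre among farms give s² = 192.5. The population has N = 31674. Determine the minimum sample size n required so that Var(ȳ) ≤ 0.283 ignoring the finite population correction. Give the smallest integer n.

681

Without fpc, n₀ = s²/D = 192.5/0.283 = 680.2120.
Rounding up, n = 681.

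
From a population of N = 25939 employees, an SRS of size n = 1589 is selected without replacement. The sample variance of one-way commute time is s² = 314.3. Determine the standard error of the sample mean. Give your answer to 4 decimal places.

Under SRS without replacement, Var(ȳ) = (1 − f)·s²/n with f = n/N = 1589/25939 = 0.06125911.
Var(ȳ) = (1 − 0.06125911)·314.3/1589 = 0.93874089·0.19779736 = 0.18568047.
SE(ȳ) = √(0.18568047) = 0.4309.

0.4309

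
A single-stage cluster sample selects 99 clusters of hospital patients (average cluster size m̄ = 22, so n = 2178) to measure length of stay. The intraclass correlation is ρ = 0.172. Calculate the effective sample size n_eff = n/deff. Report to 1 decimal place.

472.2

deff = 1 + (22 − 1)·0.172 = 1 + 3.612 = 4.612.
n_eff = 2178 / 4.612 = 472.2.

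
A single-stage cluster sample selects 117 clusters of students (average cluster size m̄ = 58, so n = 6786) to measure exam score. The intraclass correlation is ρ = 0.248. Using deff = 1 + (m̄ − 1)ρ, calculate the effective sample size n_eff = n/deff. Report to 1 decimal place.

448.3

deff = 1 + (58 − 1)·0.248 = 1 + 14.136 = 15.136.
n_eff = 6786 / 15.136 = 448.3.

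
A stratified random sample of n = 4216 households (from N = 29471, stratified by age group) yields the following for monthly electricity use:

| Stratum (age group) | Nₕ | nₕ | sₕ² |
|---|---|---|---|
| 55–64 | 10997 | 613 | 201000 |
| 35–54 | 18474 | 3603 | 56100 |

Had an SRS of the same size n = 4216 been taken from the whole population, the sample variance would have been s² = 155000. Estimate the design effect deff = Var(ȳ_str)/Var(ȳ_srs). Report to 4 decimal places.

Var(ȳ_str) = Σ Wₕ²(1−fₕ)sₕ²/nₕ with Wₕ = Nₕ/29471:
  55–64: (10997/29471)²·(1−613/10997)·201000/613 = 43.110667
  35–54: (18474/29471)²·(1−3603/18474)·56100/3603 = 4.9250423
  → Var(ȳ_str) = 48.035709.
Var(ȳ_srs) = (1 − 4216/29471)·155000/4216 = 31.505298.
deff = 48.035709 / 31.505298 = 1.5247.

1.5247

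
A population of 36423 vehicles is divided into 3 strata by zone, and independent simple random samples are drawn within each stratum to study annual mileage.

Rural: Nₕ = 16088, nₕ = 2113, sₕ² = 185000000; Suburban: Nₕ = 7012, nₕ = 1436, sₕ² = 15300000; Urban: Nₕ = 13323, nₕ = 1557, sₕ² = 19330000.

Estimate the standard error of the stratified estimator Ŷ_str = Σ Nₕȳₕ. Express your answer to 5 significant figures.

Var(Ŷ_str) = Σₕ Nₕ²(1 − fₕ)sₕ²/nₕ.
Rural: 16088²·(1 − 2113/16088)·185000000/2113 = 1.9684578 × 10^13.
Suburban: 7012²·(1 − 1436/7012)·15300000/1436 = 4.1658312 × 10^11.
Urban: 13323²·(1 − 1557/13323)·19330000/1557 = 1.9461402 × 10^12.
Sum = 2.2047301 × 10^13.
SE = √(2.2047301 × 10^13) = 4.6955 × 10^6.

4.6955 × 10^6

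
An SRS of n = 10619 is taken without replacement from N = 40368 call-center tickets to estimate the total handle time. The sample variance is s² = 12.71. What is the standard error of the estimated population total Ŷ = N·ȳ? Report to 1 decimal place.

1198.9

Var(Ŷ) = N²·Var(ȳ) = N²·(1 − n/N)·s²/n.
f = 10619/40368 = 0.26305489; Var(ȳ) = 0.73694511·12.71/10619 = 8.8205785 × 10^-4.
Var(Ŷ) = 40368² · (8.8205785 × 10^-4) = 1.4373798 × 10^6.
SE(Ŷ) = √(1.4373798 × 10^6) = 1198.9.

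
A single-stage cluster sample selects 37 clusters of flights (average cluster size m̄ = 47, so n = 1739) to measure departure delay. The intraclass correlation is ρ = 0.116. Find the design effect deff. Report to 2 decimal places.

deff = 1 + (47 − 1)·0.116 = 1 + 5.336 = 6.336.

6.34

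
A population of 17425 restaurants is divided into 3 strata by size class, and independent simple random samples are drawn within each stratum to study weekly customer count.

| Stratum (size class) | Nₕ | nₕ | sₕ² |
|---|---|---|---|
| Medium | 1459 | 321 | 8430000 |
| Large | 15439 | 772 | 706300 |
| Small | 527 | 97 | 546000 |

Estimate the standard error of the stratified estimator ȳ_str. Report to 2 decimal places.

28.81

Var(ȳ_str) = Σₕ Wₕ²(1 − fₕ)sₕ²/nₕ with Wₕ = Nₕ/N, N = 17425.
Medium: Wₕ = 0.08373027; term = 0.08373027²·(1 − 0.22001371)·8430000/321 = 143.60664.
Large: Wₕ = 0.88602582; term = 0.88602582²·(1 − 0.05000324)·706300/772 = 682.31794.
Small: Wₕ = 0.03024390; term = 0.03024390²·(1 − 0.18406072)·546000/97 = 4.2010167.
Sum = 830.1256.
SE = √(830.1256) = 28.81.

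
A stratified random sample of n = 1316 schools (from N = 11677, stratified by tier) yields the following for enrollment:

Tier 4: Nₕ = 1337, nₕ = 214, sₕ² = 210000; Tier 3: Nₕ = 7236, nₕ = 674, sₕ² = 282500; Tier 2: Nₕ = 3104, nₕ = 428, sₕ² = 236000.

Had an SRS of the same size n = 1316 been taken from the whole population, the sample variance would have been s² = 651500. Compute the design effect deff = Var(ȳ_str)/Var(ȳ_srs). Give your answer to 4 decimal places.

0.4333

Var(ȳ_str) = Σ Wₕ²(1−fₕ)sₕ²/nₕ with Wₕ = Nₕ/11677:
  Tier 4: (1337/11677)²·(1−214/1337)·210000/214 = 10.80573
  Tier 3: (7236/11677)²·(1−674/7236)·282500/674 = 145.95897
  Tier 2: (3104/11677)²·(1−428/3104)·236000/428 = 33.59027
  → Var(ȳ_str) = 190.35497.
Var(ȳ_srs) = (1 − 1316/11677)·651500/1316 = 439.26735.
deff = 190.35497 / 439.26735 = 0.4333.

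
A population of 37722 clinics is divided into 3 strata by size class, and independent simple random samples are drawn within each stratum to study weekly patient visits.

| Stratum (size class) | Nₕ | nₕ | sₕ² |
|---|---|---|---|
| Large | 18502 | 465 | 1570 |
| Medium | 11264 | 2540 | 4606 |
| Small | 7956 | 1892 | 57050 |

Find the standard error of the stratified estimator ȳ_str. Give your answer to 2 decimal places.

1.39

Var(ȳ_str) = Σₕ Wₕ²(1 − fₕ)sₕ²/nₕ with Wₕ = Nₕ/N, N = 37722.
Large: Wₕ = 0.49048301; term = 0.49048301²·(1 − 0.02513242)·1570/465 = 0.79184515.
Medium: Wₕ = 0.29860559; term = 0.29860559²·(1 − 0.22549716)·4606/2540 = 0.12523021.
Small: Wₕ = 0.21091140; term = 0.21091140²·(1 − 0.23780794)·57050/1892 = 1.0223487.
Sum = 1.9394241.
SE = √(1.9394241) = 1.39.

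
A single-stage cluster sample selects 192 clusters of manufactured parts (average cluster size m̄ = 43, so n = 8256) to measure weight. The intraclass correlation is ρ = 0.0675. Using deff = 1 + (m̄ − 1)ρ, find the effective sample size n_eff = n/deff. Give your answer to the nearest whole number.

deff = 1 + (43 − 1)·0.0675 = 1 + 2.835 = 3.835.
n_eff = 8256 / 3.835 = 2153.

2153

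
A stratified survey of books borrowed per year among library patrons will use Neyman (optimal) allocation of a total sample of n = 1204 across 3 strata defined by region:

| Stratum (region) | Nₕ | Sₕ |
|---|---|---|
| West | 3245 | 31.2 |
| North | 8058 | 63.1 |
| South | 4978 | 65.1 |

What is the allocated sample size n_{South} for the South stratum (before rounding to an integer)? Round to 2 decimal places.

417.85

Neyman allocation: nₕ = n·NₕSₕ / Σⱼ NⱼSⱼ.
Σ NⱼSⱼ = 3245·31.2 + 8058·63.1 + 4978·65.1 = 933771.6.
n_{South} = 1204·4978·65.1 / 933771.6 = 417.85.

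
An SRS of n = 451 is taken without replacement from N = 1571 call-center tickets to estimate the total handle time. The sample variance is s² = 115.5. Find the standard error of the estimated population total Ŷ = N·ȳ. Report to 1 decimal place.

Var(Ŷ) = N²·Var(ȳ) = N²·(1 − n/N)·s²/n.
f = 451/1571 = 0.28707829; Var(ȳ) = 0.71292171·115.5/451 = 0.18257751.
Var(Ŷ) = 1571² · 0.18257751 = 450608.78.
SE(Ŷ) = √(450608.78) = 671.3.

671.3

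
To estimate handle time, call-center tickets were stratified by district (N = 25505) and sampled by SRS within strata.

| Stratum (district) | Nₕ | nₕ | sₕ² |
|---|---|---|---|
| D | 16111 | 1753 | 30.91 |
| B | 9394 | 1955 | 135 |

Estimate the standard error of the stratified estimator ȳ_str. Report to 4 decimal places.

Var(ȳ_str) = Σₕ Wₕ²(1 − fₕ)sₕ²/nₕ with Wₕ = Nₕ/N, N = 25505.
D: Wₕ = 0.63168006; term = 0.63168006²·(1 − 0.10880765)·30.91/1753 = 0.0062702215.
B: Wₕ = 0.36831994; term = 0.36831994²·(1 − 0.20811156)·135/1955 = 0.00741825.
Sum = 0.013688472.
SE = √(0.013688472) = 0.1170.

0.1170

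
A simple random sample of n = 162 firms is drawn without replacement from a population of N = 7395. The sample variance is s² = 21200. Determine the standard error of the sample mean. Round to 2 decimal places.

11.31

Under SRS without replacement, Var(ȳ) = (1 − f)·s²/n with f = n/N = 162/7395 = 0.02190669.
Var(ȳ) = (1 − 0.02190669)·21200/162 = 0.97809331·130.8642 = 127.9974.
SE(ȳ) = √(127.9974) = 11.31.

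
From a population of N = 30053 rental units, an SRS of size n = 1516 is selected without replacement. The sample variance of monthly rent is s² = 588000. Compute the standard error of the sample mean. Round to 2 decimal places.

19.19

Under SRS without replacement, Var(ȳ) = (1 − f)·s²/n with f = n/N = 1516/30053 = 0.05044422.
Var(ȳ) = (1 − 0.05044422)·588000/1516 = 0.94955578·387.8628 = 368.29736.
SE(ȳ) = √(368.29736) = 19.19.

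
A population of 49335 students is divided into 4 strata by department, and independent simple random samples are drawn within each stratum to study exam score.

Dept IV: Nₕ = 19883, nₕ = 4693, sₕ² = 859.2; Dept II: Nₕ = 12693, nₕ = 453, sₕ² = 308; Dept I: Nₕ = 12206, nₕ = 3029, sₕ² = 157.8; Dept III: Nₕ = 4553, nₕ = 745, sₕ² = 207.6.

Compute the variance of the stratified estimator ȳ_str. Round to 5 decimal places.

Var(ȳ_str) = Σₕ Wₕ²(1 − fₕ)sₕ²/nₕ with Wₕ = Nₕ/N, N = 49335.
Dept IV: Wₕ = 0.40302017; term = 0.40302017²·(1 − 0.23603078)·859.2/4693 = 0.022718159.
Dept II: Wₕ = 0.25728185; term = 0.25728185²·(1 − 0.03568896)·308/453 = 0.043399822.
Dept I: Wₕ = 0.24741056; term = 0.24741056²·(1 − 0.24815664)·157.8/3029 = 0.0023975714.
Dept III: Wₕ = 0.09228742; term = 0.09228742²·(1 − 0.16362838)·207.6/745 = 0.0019849766.
Sum = 0.070500529.

0.07050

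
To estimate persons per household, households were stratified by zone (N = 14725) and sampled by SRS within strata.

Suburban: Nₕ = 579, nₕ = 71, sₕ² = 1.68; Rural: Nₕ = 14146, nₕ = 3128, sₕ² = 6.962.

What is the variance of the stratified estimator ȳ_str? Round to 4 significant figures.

Var(ȳ_str) = Σₕ Wₕ²(1 − fₕ)sₕ²/nₕ with Wₕ = Nₕ/N, N = 14725.
Suburban: Wₕ = 0.03932088; term = 0.03932088²·(1 − 0.12262522)·1.68/71 = 3.2098342 × 10^-5.
Rural: Wₕ = 0.96067912; term = 0.96067912²·(1 − 0.22112258)·6.962/3128 = 0.0015999009.
Sum = 0.0016319992.

0.001632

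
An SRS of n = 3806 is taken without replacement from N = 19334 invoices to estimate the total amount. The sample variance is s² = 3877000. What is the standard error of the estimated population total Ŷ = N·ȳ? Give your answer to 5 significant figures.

553010

Var(Ŷ) = N²·Var(ȳ) = N²·(1 − n/N)·s²/n.
f = 3806/19334 = 0.19685528; Var(ȳ) = 0.80314472·3877000/3806 = 818.12719.
Var(Ŷ) = 19334² · 818.12719 = 3.0581885 × 10^11.
SE(Ŷ) = √(3.0581885 × 10^11) = 553010.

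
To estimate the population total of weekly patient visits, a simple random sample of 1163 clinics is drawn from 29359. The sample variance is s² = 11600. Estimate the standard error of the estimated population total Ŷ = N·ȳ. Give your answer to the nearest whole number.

90866

Var(Ŷ) = N²·Var(ȳ) = N²·(1 − n/N)·s²/n.
f = 1163/29359 = 0.03961307; Var(ȳ) = 0.96038693·11600/1163 = 9.5790958.
Var(Ŷ) = 29359² · 9.5790958 = 8.2567101 × 10^9.
SE(Ŷ) = √(8.2567101 × 10^9) = 90866.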